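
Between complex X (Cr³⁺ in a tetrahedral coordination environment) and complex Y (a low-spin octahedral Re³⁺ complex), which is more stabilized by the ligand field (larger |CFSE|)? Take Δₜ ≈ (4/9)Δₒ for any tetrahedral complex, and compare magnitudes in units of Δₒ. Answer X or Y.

Y

X: Group 6 minus oxidation state +3 gives a d³ configuration for Cr³⁺; Tetrahedral fields are weak (Δₜ ≈ 4/9 Δₒ), so electrons fill high-spin; e^2 t2^1, CFSE = -0.8Δₜ ≈ -0.36Δₒ.
Y: Group 7 minus oxidation state +3 gives a d⁴ configuration for Re³⁺; t₂g⁴ eg⁰, CFSE = -1.6Δₒ.
So Y has the larger |CFSE|.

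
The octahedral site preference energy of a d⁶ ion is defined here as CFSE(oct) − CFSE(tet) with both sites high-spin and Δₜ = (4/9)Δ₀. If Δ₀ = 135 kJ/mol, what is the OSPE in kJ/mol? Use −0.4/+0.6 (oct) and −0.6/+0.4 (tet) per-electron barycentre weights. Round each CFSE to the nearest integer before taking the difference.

-18

Octahedral (high-spin): t₂g⁴ eg², CFSE = 4(−0.4) + 2(+0.6) = -0.4Δ₀ = -0.4 × 135 = -54 kJ/mol.
Tetrahedral: e³ t₂³, CFSE = 3(−0.6) + 3(+0.4) = -0.6Δₜ = -0.6 × (4/9) × 135 = -36 kJ/mol.
Subtracting, OSPE = -54 − (-36) = -18 kJ/mol.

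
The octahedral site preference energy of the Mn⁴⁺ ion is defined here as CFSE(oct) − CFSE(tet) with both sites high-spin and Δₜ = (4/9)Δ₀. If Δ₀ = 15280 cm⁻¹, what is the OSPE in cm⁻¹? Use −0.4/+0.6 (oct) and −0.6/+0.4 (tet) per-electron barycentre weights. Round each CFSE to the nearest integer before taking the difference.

-12903

Mn⁴⁺: group 7, so d-count = 7 − 4 = 3.
In an octahedral site d³ (HS) is t2g^3 e_g^0, giving CFSE(oct) = -1.2Δ₀ = -18336 cm⁻¹.
Tetrahedral: e^2 t2^1, CFSE = 2(−0.6) + 1(+0.4) = -0.8Δₜ = -0.8 × (4/9) × 15280 = -5433 cm⁻¹.
OSPE = CFSE(oct) − CFSE(tet) = -18336 − (-5433) = -12903 cm⁻¹.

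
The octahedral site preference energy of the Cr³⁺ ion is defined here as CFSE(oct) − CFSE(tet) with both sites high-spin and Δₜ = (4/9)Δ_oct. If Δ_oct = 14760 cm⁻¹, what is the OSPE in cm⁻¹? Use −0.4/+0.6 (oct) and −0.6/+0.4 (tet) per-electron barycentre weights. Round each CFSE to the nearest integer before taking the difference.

Cr³⁺: group 6, so d-count = 6 − 3 = 3.
In an octahedral site d³ (HS) is t2g^3 e_g^0, giving CFSE(oct) = -1.2Δ_oct = -17712 cm⁻¹.
In a tetrahedral site the filling is e^2 t2^1: CFSE(tet) = -0.8Δₜ = -0.8 × (4/9)(14760) = -5248 cm⁻¹.
OSPE = CFSE(oct) − CFSE(tet) = -17712 − (-5248) = -12464 cm⁻¹.

-12464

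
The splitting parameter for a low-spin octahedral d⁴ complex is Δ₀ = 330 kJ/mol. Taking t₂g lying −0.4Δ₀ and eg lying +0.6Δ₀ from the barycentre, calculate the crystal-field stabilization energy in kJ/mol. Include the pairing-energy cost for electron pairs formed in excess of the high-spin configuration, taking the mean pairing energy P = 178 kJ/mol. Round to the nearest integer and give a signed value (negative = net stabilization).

-350

Configuration: t₂g⁴ eg⁰.
Orbital CFSE = 4(-0.4) + 0(0.6) = -1.6Δ₀ = -1.6 × 330 = -528 kJ/mol.
High-spin d⁴ would be t₂g³ eg¹ with 0 pairs; low-spin has 1, so 1 excess pair costs +1P = +178 kJ/mol.
Combining: -528 + 178 = -350 kJ/mol.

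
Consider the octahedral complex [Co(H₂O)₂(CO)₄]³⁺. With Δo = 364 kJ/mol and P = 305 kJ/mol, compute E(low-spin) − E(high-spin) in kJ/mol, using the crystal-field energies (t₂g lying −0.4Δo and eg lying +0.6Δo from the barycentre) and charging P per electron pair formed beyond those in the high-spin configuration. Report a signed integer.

-118

Ligand charges: 2×(+0) from H₂O and 4×(+0) from CO sum to +0; with overall charge +3, Co is +3.
Group 9 minus oxidation state +3 gives a d⁶ configuration for Co³⁺.
In the high-spin limit (t₂g⁴ eg²) the orbital term is -0.4Δo = -146 kJ/mol, with no excess pairing.
For low-spin the configuration is t₂g⁶ eg⁰: orbital energy -2.4 × 364 = -874 kJ/mol, and 2 additional pairs relative to high-spin add 610 kJ/mol, giving -264 kJ/mol.
E(LS) − E(HS) = -264 − (-146) = -118 kJ/mol.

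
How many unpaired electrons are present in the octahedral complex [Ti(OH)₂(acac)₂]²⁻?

Ligand charges: 2×(-1) from OH⁻ and 2×(-1) from acac⁻ sum to -4; with overall charge -2, Ti is +2.
Group 4 minus oxidation state +2 gives a d² configuration for Ti²⁺.
Configuration: t₂g² eg⁰, giving 2 unpaired electrons.

2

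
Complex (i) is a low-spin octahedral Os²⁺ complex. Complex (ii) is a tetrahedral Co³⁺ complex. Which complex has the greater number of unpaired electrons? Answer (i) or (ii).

(ii)

(i): Os is in group 8, so Os²⁺ is d⁶ (8 − 2 = 6); t2g^6 e_g^0 → 0 unpaired.
(ii): Co sits in group 9; removing 3 electrons leaves Co³⁺ with 9 − 3 = 6 d electrons; Tetrahedral fields are weak (Δₜ ≈ 4/9 Δₒ), so electrons fill high-spin; e³ t₂³ → 4 unpaired.
So (ii) has more unpaired electrons.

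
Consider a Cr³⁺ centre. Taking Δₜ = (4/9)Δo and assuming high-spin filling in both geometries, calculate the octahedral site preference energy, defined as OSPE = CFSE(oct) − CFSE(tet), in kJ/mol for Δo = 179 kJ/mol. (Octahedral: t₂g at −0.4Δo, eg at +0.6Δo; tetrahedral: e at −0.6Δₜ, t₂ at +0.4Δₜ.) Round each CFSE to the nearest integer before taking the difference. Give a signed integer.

Group 6 minus oxidation state +3 gives a d³ configuration for Cr³⁺.
In an octahedral site d³ (HS) is t2g^3 e_g^0, giving CFSE(oct) = -1.2Δo = -215 kJ/mol.
Tetrahedral e^2 t2^1 gives -0.8Δₜ = -0.8 × (4/9) × 179 = -64 kJ/mol.
OSPE = CFSE(oct) − CFSE(tet) = -215 − (-64) = -151 kJ/mol.

-151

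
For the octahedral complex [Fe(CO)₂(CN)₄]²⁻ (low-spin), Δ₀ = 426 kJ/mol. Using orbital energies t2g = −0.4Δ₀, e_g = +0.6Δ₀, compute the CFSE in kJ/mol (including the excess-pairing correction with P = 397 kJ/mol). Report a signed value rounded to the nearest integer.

-228

Ligand charges: 2×(+0) from CO and 4×(-1) from CN⁻ sum to -4; with overall charge -2, Fe is +2.
Fe is in group 8, so Fe²⁺ is d⁶ (8 − 2 = 6).
Configuration: t2g^6 e_g^0.
The orbital stabilization is -2.4Δ₀ = -2.4 × 426 = -1022 kJ/mol.
High-spin d⁶ would be t2g^4 e_g^2 with 1 pair; low-spin has 3, so 2 excess pairs cost +2P = +794 kJ/mol.
Net CFSE = -1022 + 794 = -228 kJ/mol.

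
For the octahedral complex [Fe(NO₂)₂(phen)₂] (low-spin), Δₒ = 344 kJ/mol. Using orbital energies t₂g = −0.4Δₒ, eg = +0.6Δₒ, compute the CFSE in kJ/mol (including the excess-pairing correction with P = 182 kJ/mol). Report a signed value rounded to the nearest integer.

Ligand charges: 2×(-1) from NO₂⁻ and 2×(+0) from phen sum to -2; with overall charge +0, Fe is +2.
Fe sits in group 8; removing 2 electrons leaves Fe²⁺ with 8 − 2 = 6 d electrons.
The d⁶ electrons fill as t₂g⁶ eg⁰.
CFSE(orbital) = 6×(-0.4Δₒ) + 0×(0.6Δₒ) = -2.4Δₒ; with Δₒ = 344 kJ/mol that is -826 kJ/mol.
Pairing penalty: 3 pairs vs 1 in the high-spin reference → 2 extra × P = 364 kJ/mol.
Overall CFSE = -826 + 364 = -462 kJ/mol.

-462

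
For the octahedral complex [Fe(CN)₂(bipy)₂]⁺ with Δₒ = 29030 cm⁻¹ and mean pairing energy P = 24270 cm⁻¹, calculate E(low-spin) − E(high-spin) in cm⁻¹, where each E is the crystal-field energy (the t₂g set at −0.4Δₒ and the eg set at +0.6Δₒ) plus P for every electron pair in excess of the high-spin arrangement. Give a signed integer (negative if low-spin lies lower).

-9520

Ligand charges: 2×(-1) from CN⁻ and 2×(+0) from bipy sum to -2; with overall charge +1, Fe is +3.
Fe³⁺: group 8, so d-count = 8 − 3 = 5.
High-spin d⁵ fills as t₂g³ eg² with CFSE 3(−0.4) + 2(+0.6) = 0.0Δₒ = 0 cm⁻¹.
For low-spin the configuration is t₂g⁵ eg⁰: orbital energy -2.0 × 29030 = -58060 cm⁻¹, and 2 additional pairs relative to high-spin add 48540 cm⁻¹, giving -9520 cm⁻¹.
Thus E(LS) − E(HS) = -9520 cm⁻¹.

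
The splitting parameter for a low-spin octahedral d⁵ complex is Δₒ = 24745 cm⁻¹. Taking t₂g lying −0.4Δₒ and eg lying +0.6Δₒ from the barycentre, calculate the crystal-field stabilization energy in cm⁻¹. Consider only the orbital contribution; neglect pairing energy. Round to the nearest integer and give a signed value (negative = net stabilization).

-49490

The d⁵ electrons fill as t₂g⁵ eg⁰.
The orbital stabilization is -2.0Δₒ = -2.0 × 24745 = -49490 cm⁻¹.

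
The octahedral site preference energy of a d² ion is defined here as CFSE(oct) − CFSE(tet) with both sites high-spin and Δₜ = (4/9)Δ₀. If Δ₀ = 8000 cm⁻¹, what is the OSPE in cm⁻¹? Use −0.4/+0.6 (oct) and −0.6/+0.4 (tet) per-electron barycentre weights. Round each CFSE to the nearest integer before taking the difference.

-2133

Octahedral (high-spin): t₂g² eg⁰, CFSE = 2(−0.4) + 0(+0.6) = -0.8Δ₀ = -0.8 × 8000 = -6400 cm⁻¹.
Tetrahedral: e² t₂⁰, CFSE = 2(−0.6) + 0(+0.4) = -1.2Δₜ = -1.2 × (4/9) × 8000 = -4267 cm⁻¹.
OSPE = CFSE(oct) − CFSE(tet) = -6400 − (-4267) = -2133 cm⁻¹.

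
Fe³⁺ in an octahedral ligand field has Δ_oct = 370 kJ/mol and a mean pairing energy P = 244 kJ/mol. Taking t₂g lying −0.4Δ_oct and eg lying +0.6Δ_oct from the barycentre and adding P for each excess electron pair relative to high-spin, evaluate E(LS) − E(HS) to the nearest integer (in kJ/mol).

Group 8 minus oxidation state +3 gives a d⁵ configuration for Fe³⁺.
High-spin d⁵ fills as t₂g³ eg² with CFSE 3(−0.4) + 2(+0.6) = 0.0Δ_oct = 0 kJ/mol.
For low-spin the configuration is t₂g⁵ eg⁰: orbital energy -2.0 × 370 = -740 kJ/mol, and 2 additional pairs relative to high-spin add 488 kJ/mol, giving -252 kJ/mol.
Thus E(LS) − E(HS) = -252 kJ/mol.

-252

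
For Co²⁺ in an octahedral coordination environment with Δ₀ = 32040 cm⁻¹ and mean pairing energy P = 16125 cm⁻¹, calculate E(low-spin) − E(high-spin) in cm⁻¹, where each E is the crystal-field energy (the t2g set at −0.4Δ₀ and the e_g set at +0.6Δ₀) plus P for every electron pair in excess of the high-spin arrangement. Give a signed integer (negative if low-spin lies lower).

Co sits in group 9; removing 2 electrons leaves Co²⁺ with 9 − 2 = 7 d electrons.
In the high-spin limit (t2g^5 e_g^2) the orbital term is -0.8Δ₀ = -25632 cm⁻¹, with no excess pairing.
Low-spin t2g^6 e_g^1 gives -1.8Δ₀ = -57672 cm⁻¹, but forming 1 extra pair costs 1P = 16125 cm⁻¹, so E(LS) = -57672 + 16125 = -41547 cm⁻¹.
E(LS) − E(HS) = -41547 − (-25632) = -15915 cm⁻¹.

-15915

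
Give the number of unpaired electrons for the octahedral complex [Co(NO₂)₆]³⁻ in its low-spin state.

Each NO₂⁻ contributes -1; 6 × (-1) = -6. With overall charge -3, Co is in the +3 oxidation state.
Group 9 minus oxidation state +3 gives a d⁶ configuration for Co³⁺.
Configuration: t₂g⁶ eg⁰, giving 0 unpaired electrons.

0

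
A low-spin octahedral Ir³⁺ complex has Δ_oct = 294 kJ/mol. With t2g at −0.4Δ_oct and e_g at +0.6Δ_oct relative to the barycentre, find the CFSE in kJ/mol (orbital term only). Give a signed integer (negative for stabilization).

Ir³⁺: group 9, so d-count = 9 − 3 = 6.
Configuration: t2g^6 e_g^0.
The orbital stabilization is -2.4Δ_oct = -2.4 × 294 = -706 kJ/mol.

-706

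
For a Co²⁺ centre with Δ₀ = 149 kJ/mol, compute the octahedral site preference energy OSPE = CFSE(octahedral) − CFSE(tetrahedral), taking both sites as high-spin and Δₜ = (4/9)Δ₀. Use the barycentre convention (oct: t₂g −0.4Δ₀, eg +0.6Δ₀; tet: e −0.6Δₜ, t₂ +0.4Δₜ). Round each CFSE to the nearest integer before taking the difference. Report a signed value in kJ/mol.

Co²⁺: group 9, so d-count = 9 − 2 = 7.
In an octahedral site d⁷ (HS) is t₂g⁵ eg², giving CFSE(oct) = -0.8Δ₀ = -119 kJ/mol.
Tetrahedral e⁴ t₂³ gives -1.2Δₜ = -1.2 × (4/9) × 149 = -79 kJ/mol.
Subtracting, OSPE = -119 − (-79) = -40 kJ/mol.

-40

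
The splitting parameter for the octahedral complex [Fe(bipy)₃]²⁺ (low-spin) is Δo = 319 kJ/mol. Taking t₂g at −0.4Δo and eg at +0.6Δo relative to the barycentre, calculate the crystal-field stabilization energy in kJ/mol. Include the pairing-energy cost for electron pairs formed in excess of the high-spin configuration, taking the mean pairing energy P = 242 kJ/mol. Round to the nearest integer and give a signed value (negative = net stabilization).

bipy is neutral, so the +2 overall charge sits on Fe: oxidation state +2.
Fe is in group 8, so Fe²⁺ is d⁶ (8 − 2 = 6).
Electron filling gives t₂g⁶ eg⁰.
CFSE(orbital) = 6×(-0.4Δo) + 0×(0.6Δo) = -2.4Δo; with Δo = 319 kJ/mol that is -766 kJ/mol.
Relative to high-spin t₂g⁴ eg² (1 paired), the low-spin configuration has 2 additional pairs, contributing +2 × 242 = +484 kJ/mol.
Net CFSE = -766 + 484 = -282 kJ/mol.

-282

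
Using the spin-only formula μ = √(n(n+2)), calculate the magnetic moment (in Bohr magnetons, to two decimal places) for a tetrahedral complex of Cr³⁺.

Cr sits in group 6; removing 3 electrons leaves Cr³⁺ with 6 − 3 = 3 d electrons.
With tetrahedral geometry the complex is necessarily high-spin.
Configuration: e² t₂¹ → 3 unpaired electrons.
μ(spin-only) = √[3(3+2)] = √15 ≈ 3.87 Bohr magnetons.

3.87 Bohr magnetons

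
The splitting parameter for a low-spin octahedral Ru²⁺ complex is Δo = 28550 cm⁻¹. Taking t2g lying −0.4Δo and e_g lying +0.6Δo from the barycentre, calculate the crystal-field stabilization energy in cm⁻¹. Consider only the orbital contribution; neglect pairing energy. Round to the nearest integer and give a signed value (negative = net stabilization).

-68520

Ru is in group 8, so Ru²⁺ is d⁶ (8 − 2 = 6).
Configuration: t2g^6 e_g^0.
The orbital stabilization is -2.4Δo = -2.4 × 28550 = -68520 cm⁻¹.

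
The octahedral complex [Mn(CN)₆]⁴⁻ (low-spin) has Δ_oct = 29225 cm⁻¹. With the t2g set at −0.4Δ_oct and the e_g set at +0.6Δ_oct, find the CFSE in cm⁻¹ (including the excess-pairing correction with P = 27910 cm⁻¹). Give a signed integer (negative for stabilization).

-2630

Each CN⁻ contributes -1; 6 × (-1) = -6. With overall charge -4, Mn is in the +2 oxidation state.
Mn sits in group 7; removing 2 electrons leaves Mn²⁺ with 7 − 2 = 5 d electrons.
Electron filling gives t2g^5 e_g^0.
The orbital stabilization is -2.0Δ_oct = -2.0 × 29225 = -58450 cm⁻¹.
Relative to high-spin t2g^3 e_g^2 (0 paired), the low-spin configuration has 2 additional pairs, contributing +2 × 27910 = +55820 cm⁻¹.
Overall CFSE = -58450 + 55820 = -2630 cm⁻¹.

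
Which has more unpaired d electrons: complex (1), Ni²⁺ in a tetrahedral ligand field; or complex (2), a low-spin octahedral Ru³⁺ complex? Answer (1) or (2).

(1)

(1): Ni sits in group 10; removing 2 electrons leaves Ni²⁺ with 10 − 2 = 8 d electrons; Tetrahedral splitting is small, so the complex is high-spin; e⁴ t₂⁴ → 2 unpaired.
(2): Group 8 minus oxidation state +3 gives a d⁵ configuration for Ru³⁺; t₂g⁵ eg⁰ → 1 unpaired.
So (1) has more unpaired electrons.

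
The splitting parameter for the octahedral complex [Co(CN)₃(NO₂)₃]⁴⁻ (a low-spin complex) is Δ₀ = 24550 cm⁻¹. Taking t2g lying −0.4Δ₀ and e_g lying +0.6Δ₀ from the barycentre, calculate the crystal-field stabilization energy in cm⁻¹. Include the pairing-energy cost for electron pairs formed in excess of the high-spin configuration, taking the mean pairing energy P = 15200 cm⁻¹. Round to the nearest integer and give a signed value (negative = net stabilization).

Ligand charges: 3×(-1) from CN⁻ and 3×(-1) from NO₂⁻ sum to -6; with overall charge -4, Co is +2.
Group 9 minus oxidation state +2 gives a d⁷ configuration for Co²⁺.
The d⁷ electrons fill as t2g^6 e_g^1.
The orbital stabilization is -1.8Δ₀ = -1.8 × 24550 = -44190 cm⁻¹.
High-spin d⁷ would be t2g^5 e_g^2 with 2 pairs; low-spin has 3, so 1 excess pair costs +1P = +15200 cm⁻¹.
Net CFSE = -44190 + 15200 = -28990 cm⁻¹.

-28990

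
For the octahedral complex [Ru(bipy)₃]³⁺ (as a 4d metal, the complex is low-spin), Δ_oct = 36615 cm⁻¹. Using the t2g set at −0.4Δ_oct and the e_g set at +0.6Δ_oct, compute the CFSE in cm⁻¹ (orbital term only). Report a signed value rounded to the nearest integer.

-73230

bipy is neutral, so the +3 overall charge sits on Ru: oxidation state +3.
Ru is in group 8, so Ru³⁺ is d⁵ (8 − 3 = 5).
Electron filling gives t2g^5 e_g^0.
The orbital stabilization is -2.0Δ_oct = -2.0 × 36615 = -73230 cm⁻¹.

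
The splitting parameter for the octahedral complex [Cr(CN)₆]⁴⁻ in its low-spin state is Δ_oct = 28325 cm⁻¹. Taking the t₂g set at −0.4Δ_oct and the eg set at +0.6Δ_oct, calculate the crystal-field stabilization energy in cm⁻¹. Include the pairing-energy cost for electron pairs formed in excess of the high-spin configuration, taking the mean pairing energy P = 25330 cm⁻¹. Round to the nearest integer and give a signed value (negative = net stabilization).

-19990

Each CN⁻ contributes -1; 6 × (-1) = -6. With overall charge -4, Cr is in the +2 oxidation state.
Group 6 minus oxidation state +2 gives a d⁴ configuration for Cr²⁺.
Configuration: t₂g⁴ eg⁰.
The orbital stabilization is -1.6Δ_oct = -1.6 × 28325 = -45320 cm⁻¹.
Pairing penalty: 1 pair vs 0 in the high-spin reference → 1 extra × P = 25330 cm⁻¹.
Combining: -45320 + 25330 = -19990 cm⁻¹.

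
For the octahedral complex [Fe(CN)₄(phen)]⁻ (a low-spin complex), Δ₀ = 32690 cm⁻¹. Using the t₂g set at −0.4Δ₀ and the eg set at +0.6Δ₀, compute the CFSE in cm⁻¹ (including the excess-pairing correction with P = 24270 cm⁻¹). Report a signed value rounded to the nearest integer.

Ligand charges: 4×(-1) from CN⁻ and 1×(+0) from phen sum to -4; with overall charge -1, Fe is +3.
Fe is in group 8, so Fe³⁺ is d⁵ (8 − 3 = 5).
Electron filling gives t₂g⁵ eg⁰.
CFSE(orbital) = 5×(-0.4Δ₀) + 0×(0.6Δ₀) = -2.0Δ₀; with Δ₀ = 32690 cm⁻¹ that is -65380 cm⁻¹.
Relative to high-spin t₂g³ eg² (0 paired), the low-spin configuration has 2 additional pairs, contributing +2 × 24270 = +48540 cm⁻¹.
Combining: -65380 + 48540 = -16840 cm⁻¹.

-16840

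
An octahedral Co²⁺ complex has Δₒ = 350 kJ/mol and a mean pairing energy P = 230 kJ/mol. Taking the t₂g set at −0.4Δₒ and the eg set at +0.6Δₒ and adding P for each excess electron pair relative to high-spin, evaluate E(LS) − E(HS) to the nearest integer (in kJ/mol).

Group 9 minus oxidation state +2 gives a d⁷ configuration for Co²⁺.
High-spin: t₂g⁵ eg², CFSE = -0.8Δₒ = -280 kJ/mol.
Low-spin: t₂g⁶ eg¹, orbital CFSE = -1.8Δₒ = -630 kJ/mol; plus 1 excess pair × P = +230 kJ/mol; total -400 kJ/mol.
The difference is -400 − (-280) = -120 kJ/mol, so low-spin lies lower.

-120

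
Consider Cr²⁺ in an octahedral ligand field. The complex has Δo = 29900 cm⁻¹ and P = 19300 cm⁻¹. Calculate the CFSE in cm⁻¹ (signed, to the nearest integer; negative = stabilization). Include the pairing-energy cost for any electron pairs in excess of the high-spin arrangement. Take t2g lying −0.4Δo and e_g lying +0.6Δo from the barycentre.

Cr sits in group 6; removing 2 electrons leaves Cr²⁺ with 6 − 2 = 4 d electrons.
Since Δo = 29900 cm⁻¹ > P = 19300 cm⁻¹, the complex adopts the low-spin configuration.
Filling d⁴ accordingly: t2g^4 e_g^0.
Orbital CFSE = -1.6Δo = -1.6 × 29900 = -47840 cm⁻¹.
Excess pairs vs high-spin: 1 − 0 = 1; pairing cost = +19300 cm⁻¹.
Net CFSE = -47840 + 19300 = -28540 cm⁻¹.

-28540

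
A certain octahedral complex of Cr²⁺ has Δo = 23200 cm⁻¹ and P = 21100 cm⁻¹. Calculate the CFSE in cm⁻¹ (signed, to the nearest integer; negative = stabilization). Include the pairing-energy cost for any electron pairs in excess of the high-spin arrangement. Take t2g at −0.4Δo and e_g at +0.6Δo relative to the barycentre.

-16020

Cr sits in group 6; removing 2 electrons leaves Cr²⁺ with 6 − 2 = 4 d electrons.
Δo > P, so pairing is preferred: the ground state is low-spin.
Configuration: t2g^4 e_g^0.
Orbital CFSE = -1.6Δo = -1.6 × 23200 = -37120 cm⁻¹.
Excess pairs vs high-spin: 1 − 0 = 1; pairing cost = +21100 cm⁻¹.
Net CFSE = -37120 + 21100 = -16020 cm⁻¹.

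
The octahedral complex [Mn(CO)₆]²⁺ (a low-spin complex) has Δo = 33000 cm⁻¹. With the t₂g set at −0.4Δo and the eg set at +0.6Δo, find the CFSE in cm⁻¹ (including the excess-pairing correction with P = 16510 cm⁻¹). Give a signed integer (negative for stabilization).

CO is neutral, so the +2 overall charge sits on Mn: oxidation state +2.
Group 7 minus oxidation state +2 gives a d⁵ configuration for Mn²⁺.
Configuration: t₂g⁵ eg⁰.
The orbital stabilization is -2.0Δo = -2.0 × 33000 = -66000 cm⁻¹.
High-spin d⁵ would be t₂g³ eg² with 0 pairs; low-spin has 2, so 2 excess pairs cost +2P = +33020 cm⁻¹.
Overall CFSE = -66000 + 33020 = -32980 cm⁻¹.

-32980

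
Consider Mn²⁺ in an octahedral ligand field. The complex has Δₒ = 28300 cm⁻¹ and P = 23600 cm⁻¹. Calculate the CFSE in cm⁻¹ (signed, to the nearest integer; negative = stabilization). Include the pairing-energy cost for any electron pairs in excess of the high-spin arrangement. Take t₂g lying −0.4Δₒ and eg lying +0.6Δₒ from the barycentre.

-9400

Group 7 minus oxidation state +2 gives a d⁵ configuration for Mn²⁺.
Since Δₒ = 28300 cm⁻¹ > P = 23600 cm⁻¹, the complex adopts the low-spin configuration.
Configuration: t₂g⁵ eg⁰.
Orbital CFSE = -2.0Δₒ = -2.0 × 28300 = -56600 cm⁻¹.
Excess pairs vs high-spin: 2 − 0 = 2; pairing cost = +47200 cm⁻¹.
Net CFSE = -56600 + 47200 = -9400 cm⁻¹.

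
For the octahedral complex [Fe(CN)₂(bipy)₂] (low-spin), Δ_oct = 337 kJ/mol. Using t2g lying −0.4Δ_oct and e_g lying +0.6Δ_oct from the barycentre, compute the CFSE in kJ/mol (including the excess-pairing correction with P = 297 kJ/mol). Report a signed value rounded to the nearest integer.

Ligand charges: 2×(-1) from CN⁻ and 2×(+0) from bipy sum to -2; with overall charge +0, Fe is +2.
Group 8 minus oxidation state +2 gives a d⁶ configuration for Fe²⁺.
Configuration: t2g^6 e_g^0.
Orbital CFSE = 6(-0.4) + 0(0.6) = -2.4Δ_oct = -2.4 × 337 = -809 kJ/mol.
Relative to high-spin t2g^4 e_g^2 (1 paired), the low-spin configuration has 2 additional pairs, contributing +2 × 297 = +594 kJ/mol.
Net CFSE = -809 + 594 = -215 kJ/mol.

-215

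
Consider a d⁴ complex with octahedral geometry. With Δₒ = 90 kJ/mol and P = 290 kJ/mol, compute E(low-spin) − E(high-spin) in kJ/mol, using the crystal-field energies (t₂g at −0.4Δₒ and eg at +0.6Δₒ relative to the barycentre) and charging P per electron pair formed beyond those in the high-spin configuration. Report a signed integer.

200

High-spin d⁴ fills as t₂g³ eg¹ with CFSE 3(−0.4) + 1(+0.6) = -0.6Δₒ = -54 kJ/mol.
For low-spin the configuration is t₂g⁴ eg⁰: orbital energy -1.6 × 90 = -144 kJ/mol, and 1 additional pair relative to high-spin adds 290 kJ/mol, giving 146 kJ/mol.
The difference is 146 − (-54) = 200 kJ/mol, so high-spin lies lower.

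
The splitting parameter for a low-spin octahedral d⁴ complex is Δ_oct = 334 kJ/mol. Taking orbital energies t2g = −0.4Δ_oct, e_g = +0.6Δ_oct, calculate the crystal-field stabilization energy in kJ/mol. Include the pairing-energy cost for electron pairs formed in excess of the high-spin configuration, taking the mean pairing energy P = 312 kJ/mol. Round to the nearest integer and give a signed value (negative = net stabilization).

The d⁴ electrons fill as t2g^4 e_g^0.
Orbital CFSE = 4(-0.4) + 0(0.6) = -1.6Δ_oct = -1.6 × 334 = -534 kJ/mol.
Relative to high-spin t2g^3 e_g^1 (0 paired), the low-spin configuration has 1 additional pair, contributing +1 × 312 = +312 kJ/mol.
Net CFSE = -534 + 312 = -222 kJ/mol.

-222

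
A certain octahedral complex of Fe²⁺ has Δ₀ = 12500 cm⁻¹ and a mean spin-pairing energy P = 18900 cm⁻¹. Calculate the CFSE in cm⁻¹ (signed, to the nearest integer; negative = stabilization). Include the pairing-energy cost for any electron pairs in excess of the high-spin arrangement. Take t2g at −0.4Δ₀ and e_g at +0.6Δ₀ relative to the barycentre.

Fe sits in group 8; removing 2 electrons leaves Fe²⁺ with 8 − 2 = 6 d electrons.
With Δ₀ < P the complex is high-spin.
Configuration: t2g^4 e_g^2.
Orbital CFSE = -0.4Δ₀ = -0.4 × 12500 = -5000 cm⁻¹.
High-spin has no excess pairs, so no pairing correction applies.

-5000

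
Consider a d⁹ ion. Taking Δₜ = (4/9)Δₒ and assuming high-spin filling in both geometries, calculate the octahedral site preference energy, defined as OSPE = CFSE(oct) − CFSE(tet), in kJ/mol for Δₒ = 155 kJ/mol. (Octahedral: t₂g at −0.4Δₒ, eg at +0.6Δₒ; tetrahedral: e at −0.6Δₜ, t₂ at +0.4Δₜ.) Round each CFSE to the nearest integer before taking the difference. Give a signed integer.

Octahedral high-spin t2g^6 e_g^3: CFSE = -0.6 × 155 = -93 kJ/mol.
Tetrahedral: e^4 t2^5, CFSE = 4(−0.6) + 5(+0.4) = -0.4Δₜ = -0.4 × (4/9) × 155 = -28 kJ/mol.
OSPE = -93 − (-28) = -65 kJ/mol.

-65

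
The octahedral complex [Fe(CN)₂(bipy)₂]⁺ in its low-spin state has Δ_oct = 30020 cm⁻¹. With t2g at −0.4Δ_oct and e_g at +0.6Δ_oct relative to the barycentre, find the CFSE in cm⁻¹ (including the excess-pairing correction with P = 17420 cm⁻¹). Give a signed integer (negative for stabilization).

Ligand charges: 2×(-1) from CN⁻ and 2×(+0) from bipy sum to -2; with overall charge +1, Fe is +3.
Fe sits in group 8; removing 3 electrons leaves Fe³⁺ with 8 − 3 = 5 d electrons.
Electron filling gives t2g^5 e_g^0.
The orbital stabilization is -2.0Δ_oct = -2.0 × 30020 = -60040 cm⁻¹.
High-spin d⁵ would be t2g^3 e_g^2 with 0 pairs; low-spin has 2, so 2 excess pairs cost +2P = +34840 cm⁻¹.
Combining: -60040 + 34840 = -25200 cm⁻¹.

-25200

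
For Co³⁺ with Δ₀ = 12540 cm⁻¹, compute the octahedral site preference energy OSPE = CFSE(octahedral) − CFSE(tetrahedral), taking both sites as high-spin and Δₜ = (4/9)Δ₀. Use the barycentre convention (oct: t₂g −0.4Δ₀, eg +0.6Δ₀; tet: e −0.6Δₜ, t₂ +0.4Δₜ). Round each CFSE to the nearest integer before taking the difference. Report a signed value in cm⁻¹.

-1672

Co³⁺: group 9, so d-count = 9 − 3 = 6.
In an octahedral site d⁶ (HS) is t₂g⁴ eg², giving CFSE(oct) = -0.4Δ₀ = -5016 cm⁻¹.
Tetrahedral: e³ t₂³, CFSE = 3(−0.6) + 3(+0.4) = -0.6Δₜ = -0.6 × (4/9) × 12540 = -3344 cm⁻¹.
Subtracting, OSPE = -5016 − (-3344) = -1672 cm⁻¹.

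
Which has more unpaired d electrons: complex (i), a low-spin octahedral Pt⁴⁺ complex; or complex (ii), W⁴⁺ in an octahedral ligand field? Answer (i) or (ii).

(i): Group 10 minus oxidation state +4 gives a d⁶ configuration for Pt⁴⁺; t2g^6 e_g^0 → 0 unpaired.
(ii): W⁴⁺: group 6, so d-count = 6 − 4 = 2; t₂g² eg⁰ → 2 unpaired.
So (ii) has more unpaired electrons.

(ii)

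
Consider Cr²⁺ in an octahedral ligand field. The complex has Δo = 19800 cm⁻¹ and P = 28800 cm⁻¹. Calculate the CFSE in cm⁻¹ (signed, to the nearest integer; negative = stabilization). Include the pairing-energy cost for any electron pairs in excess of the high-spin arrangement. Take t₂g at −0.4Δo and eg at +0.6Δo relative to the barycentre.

Cr is in group 6, so Cr²⁺ is d⁴ (6 − 2 = 4).
With Δo < P the complex is high-spin.
That gives t₂g³ eg¹.
Orbital CFSE = -0.6Δo = -0.6 × 19800 = -11880 cm⁻¹.
High-spin has no excess pairs, so no pairing correction applies.

-11880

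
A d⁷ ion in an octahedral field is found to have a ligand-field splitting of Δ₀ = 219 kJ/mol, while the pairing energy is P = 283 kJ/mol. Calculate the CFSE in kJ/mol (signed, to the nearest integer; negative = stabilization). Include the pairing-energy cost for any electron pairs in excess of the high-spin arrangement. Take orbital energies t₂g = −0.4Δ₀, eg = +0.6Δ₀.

-175

With Δ₀ < P the complex is high-spin.
Filling d⁷ accordingly: t₂g⁵ eg².
Orbital CFSE = -0.8Δ₀ = -0.8 × 219 = -175 kJ/mol.
High-spin has no excess pairs, so no pairing correction applies.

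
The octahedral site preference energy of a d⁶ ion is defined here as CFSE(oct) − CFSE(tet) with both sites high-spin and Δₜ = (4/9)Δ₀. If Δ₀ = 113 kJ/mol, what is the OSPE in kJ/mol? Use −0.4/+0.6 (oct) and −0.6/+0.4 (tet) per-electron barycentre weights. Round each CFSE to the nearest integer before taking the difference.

Octahedral (high-spin): t₂g⁴ eg², CFSE = 4(−0.4) + 2(+0.6) = -0.4Δ₀ = -0.4 × 113 = -45 kJ/mol.
Tetrahedral: e³ t₂³, CFSE = 3(−0.6) + 3(+0.4) = -0.6Δₜ = -0.6 × (4/9) × 113 = -30 kJ/mol.
Subtracting, OSPE = -45 − (-30) = -15 kJ/mol.

-15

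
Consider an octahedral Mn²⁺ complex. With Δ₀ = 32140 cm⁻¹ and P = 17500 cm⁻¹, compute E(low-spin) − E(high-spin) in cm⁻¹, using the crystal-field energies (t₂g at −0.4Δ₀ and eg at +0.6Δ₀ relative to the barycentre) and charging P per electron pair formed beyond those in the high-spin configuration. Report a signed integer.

-29280

Mn is in group 7, so Mn²⁺ is d⁵ (7 − 2 = 5).
High-spin: t₂g³ eg², CFSE = 0.0Δ₀ = 0 cm⁻¹.
Low-spin: t₂g⁵ eg⁰, orbital CFSE = -2.0Δ₀ = -64280 cm⁻¹; plus 2 excess pairs × P = +35000 cm⁻¹; total -29280 cm⁻¹.
Thus E(LS) − E(HS) = -29280 cm⁻¹.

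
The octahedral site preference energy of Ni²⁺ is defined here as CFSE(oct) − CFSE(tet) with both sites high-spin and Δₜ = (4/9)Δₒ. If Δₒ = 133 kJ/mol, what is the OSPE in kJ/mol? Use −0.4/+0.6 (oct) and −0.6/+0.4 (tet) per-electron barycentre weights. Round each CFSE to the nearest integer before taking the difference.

-113

Ni is in group 10, so Ni²⁺ is d⁸ (10 − 2 = 8).
Octahedral (high-spin): t₂g⁶ eg², CFSE = 6(−0.4) + 2(+0.6) = -1.2Δₒ = -1.2 × 133 = -160 kJ/mol.
In a tetrahedral site the filling is e⁴ t₂⁴: CFSE(tet) = -0.8Δₜ = -0.8 × (4/9)(133) = -47 kJ/mol.
Subtracting, OSPE = -160 − (-47) = -113 kJ/mol.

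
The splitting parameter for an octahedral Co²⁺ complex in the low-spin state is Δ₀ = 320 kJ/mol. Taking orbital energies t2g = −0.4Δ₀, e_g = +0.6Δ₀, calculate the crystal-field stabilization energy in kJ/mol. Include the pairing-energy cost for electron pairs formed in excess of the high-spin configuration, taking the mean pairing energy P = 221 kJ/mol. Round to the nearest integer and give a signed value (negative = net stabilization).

-355

Co sits in group 9; removing 2 electrons leaves Co²⁺ with 9 − 2 = 7 d electrons.
Configuration: t2g^6 e_g^1.
The orbital stabilization is -1.8Δ₀ = -1.8 × 320 = -576 kJ/mol.
High-spin d⁷ would be t2g^5 e_g^2 with 2 pairs; low-spin has 3, so 1 excess pair costs +1P = +221 kJ/mol.
Overall CFSE = -576 + 221 = -355 kJ/mol.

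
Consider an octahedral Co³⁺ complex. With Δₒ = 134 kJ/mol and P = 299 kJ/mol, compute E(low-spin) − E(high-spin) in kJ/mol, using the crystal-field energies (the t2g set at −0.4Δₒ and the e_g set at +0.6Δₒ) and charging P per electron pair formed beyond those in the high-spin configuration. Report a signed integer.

330

Co³⁺: group 9, so d-count = 9 − 3 = 6.
High-spin d⁶ fills as t2g^4 e_g^2 with CFSE 4(−0.4) + 2(+0.6) = -0.4Δₒ = -54 kJ/mol.
For low-spin the configuration is t2g^6 e_g^0: orbital energy -2.4 × 134 = -322 kJ/mol, and 2 additional pairs relative to high-spin add 598 kJ/mol, giving 276 kJ/mol.
The difference is 276 − (-54) = 330 kJ/mol, so high-spin lies lower.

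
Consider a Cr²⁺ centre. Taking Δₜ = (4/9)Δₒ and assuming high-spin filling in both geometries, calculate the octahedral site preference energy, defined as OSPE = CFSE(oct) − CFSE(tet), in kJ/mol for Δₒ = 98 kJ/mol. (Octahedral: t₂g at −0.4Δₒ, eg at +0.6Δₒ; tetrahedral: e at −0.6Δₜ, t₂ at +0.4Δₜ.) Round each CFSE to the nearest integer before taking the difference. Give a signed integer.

Cr sits in group 6; removing 2 electrons leaves Cr²⁺ with 6 − 2 = 4 d electrons.
Octahedral high-spin t₂g³ eg¹: CFSE = -0.6 × 98 = -59 kJ/mol.
Tetrahedral e² t₂² gives -0.4Δₜ = -0.4 × (4/9) × 98 = -17 kJ/mol.
OSPE = -59 − (-17) = -42 kJ/mol.

-42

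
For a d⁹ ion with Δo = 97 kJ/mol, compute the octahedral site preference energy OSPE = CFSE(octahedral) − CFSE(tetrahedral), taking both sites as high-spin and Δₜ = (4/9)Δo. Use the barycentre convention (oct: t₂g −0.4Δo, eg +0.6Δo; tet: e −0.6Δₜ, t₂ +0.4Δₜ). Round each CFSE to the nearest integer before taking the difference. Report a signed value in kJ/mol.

-41

In an octahedral site d⁹ (HS) is t₂g⁶ eg³, giving CFSE(oct) = -0.6Δo = -58 kJ/mol.
In a tetrahedral site the filling is e⁴ t₂⁵: CFSE(tet) = -0.4Δₜ = -0.4 × (4/9)(97) = -17 kJ/mol.
OSPE = CFSE(oct) − CFSE(tet) = -58 − (-17) = -41 kJ/mol.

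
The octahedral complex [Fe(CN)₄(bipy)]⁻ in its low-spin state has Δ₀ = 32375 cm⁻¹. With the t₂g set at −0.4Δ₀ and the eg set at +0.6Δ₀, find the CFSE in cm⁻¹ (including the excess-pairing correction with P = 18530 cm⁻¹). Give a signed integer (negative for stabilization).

Ligand charges: 4×(-1) from CN⁻ and 1×(+0) from bipy sum to -4; with overall charge -1, Fe is +3.
Fe is in group 8, so Fe³⁺ is d⁵ (8 − 3 = 5).
Configuration: t₂g⁵ eg⁰.
The orbital stabilization is -2.0Δ₀ = -2.0 × 32375 = -64750 cm⁻¹.
Relative to high-spin t₂g³ eg² (0 paired), the low-spin configuration has 2 additional pairs, contributing +2 × 18530 = +37060 cm⁻¹.
Net CFSE = -64750 + 37060 = -27690 cm⁻¹.

-27690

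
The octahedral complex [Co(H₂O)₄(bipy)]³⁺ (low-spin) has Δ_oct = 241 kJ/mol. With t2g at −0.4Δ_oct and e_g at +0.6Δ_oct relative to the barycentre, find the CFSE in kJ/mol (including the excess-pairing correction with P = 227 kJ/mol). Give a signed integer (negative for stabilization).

-124

Ligand charges: 4×(+0) from H₂O and 1×(+0) from bipy sum to +0; with overall charge +3, Co is +3.
Co is in group 9, so Co³⁺ is d⁶ (9 − 3 = 6).
The d⁶ electrons fill as t2g^6 e_g^0.
Orbital CFSE = 6(-0.4) + 0(0.6) = -2.4Δ_oct = -2.4 × 241 = -578 kJ/mol.
Relative to high-spin t2g^4 e_g^2 (1 paired), the low-spin configuration has 2 additional pairs, contributing +2 × 227 = +454 kJ/mol.
Combining: -578 + 454 = -124 kJ/mol.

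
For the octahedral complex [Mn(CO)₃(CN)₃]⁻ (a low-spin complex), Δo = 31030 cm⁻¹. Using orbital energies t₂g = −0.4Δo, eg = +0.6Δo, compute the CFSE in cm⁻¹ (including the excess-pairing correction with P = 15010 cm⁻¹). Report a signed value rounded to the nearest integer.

-32040

Ligand charges: 3×(+0) from CO and 3×(-1) from CN⁻ sum to -3; with overall charge -1, Mn is +2.
Group 7 minus oxidation state +2 gives a d⁵ configuration for Mn²⁺.
Configuration: t₂g⁵ eg⁰.
The orbital stabilization is -2.0Δo = -2.0 × 31030 = -62060 cm⁻¹.
High-spin d⁵ would be t₂g³ eg² with 0 pairs; low-spin has 2, so 2 excess pairs cost +2P = +30020 cm⁻¹.
Overall CFSE = -62060 + 30020 = -32040 cm⁻¹.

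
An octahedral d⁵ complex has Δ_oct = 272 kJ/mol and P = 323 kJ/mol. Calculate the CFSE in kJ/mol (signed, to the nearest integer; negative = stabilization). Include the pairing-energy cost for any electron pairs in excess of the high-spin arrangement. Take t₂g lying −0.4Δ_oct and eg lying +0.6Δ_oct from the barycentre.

0

Δ_oct < P, so pairing is avoided: the ground state is high-spin.
That gives t₂g³ eg².
Orbital CFSE = 0.0Δ_oct = 0.0 × 272 = 0 kJ/mol.
High-spin has no excess pairs, so no pairing correction applies.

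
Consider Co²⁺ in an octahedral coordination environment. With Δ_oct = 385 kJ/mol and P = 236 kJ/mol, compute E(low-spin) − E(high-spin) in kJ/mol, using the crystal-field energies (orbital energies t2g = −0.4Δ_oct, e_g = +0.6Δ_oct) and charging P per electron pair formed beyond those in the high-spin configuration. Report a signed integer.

-149

Co is in group 9, so Co²⁺ is d⁷ (9 − 2 = 7).
High-spin: t2g^5 e_g^2, CFSE = -0.8Δ_oct = -308 kJ/mol.
For low-spin the configuration is t2g^6 e_g^1: orbital energy -1.8 × 385 = -693 kJ/mol, and 1 additional pair relative to high-spin adds 236 kJ/mol, giving -457 kJ/mol.
E(LS) − E(HS) = -457 − (-308) = -149 kJ/mol.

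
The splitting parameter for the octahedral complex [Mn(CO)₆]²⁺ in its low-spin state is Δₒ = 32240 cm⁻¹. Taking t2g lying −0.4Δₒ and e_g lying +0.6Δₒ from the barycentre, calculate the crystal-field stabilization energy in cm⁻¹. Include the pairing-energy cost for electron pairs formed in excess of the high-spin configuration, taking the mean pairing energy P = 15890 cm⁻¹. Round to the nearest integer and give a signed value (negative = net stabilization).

CO is neutral, so the +2 overall charge sits on Mn: oxidation state +2.
Mn is in group 7, so Mn²⁺ is d⁵ (7 − 2 = 5).
Configuration: t2g^5 e_g^0.
The orbital stabilization is -2.0Δₒ = -2.0 × 32240 = -64480 cm⁻¹.
Pairing penalty: 2 pairs vs 0 in the high-spin reference → 2 extra × P = 31780 cm⁻¹.
Combining: -64480 + 31780 = -32700 cm⁻¹.

-32700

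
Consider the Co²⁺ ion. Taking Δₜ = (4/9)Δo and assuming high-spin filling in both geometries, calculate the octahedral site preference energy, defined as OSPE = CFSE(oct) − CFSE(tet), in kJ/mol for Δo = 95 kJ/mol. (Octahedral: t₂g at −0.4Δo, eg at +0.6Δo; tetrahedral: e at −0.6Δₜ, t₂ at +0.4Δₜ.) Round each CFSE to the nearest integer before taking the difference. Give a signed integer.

Group 9 minus oxidation state +2 gives a d⁷ configuration for Co²⁺.
Octahedral (high-spin): t₂g⁵ eg², CFSE = 5(−0.4) + 2(+0.6) = -0.8Δo = -0.8 × 95 = -76 kJ/mol.
Tetrahedral: e⁴ t₂³, CFSE = 4(−0.6) + 3(+0.4) = -1.2Δₜ = -1.2 × (4/9) × 95 = -51 kJ/mol.
OSPE = -76 − (-51) = -25 kJ/mol.

-25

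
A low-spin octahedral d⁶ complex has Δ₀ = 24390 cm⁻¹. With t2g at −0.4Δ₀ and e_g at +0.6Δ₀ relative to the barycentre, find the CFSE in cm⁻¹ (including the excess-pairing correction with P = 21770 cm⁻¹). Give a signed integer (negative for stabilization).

-14996

The d⁶ electrons fill as t2g^6 e_g^0.
CFSE(orbital) = 6×(-0.4Δ₀) + 0×(0.6Δ₀) = -2.4Δ₀; with Δ₀ = 24390 cm⁻¹ that is -58536 cm⁻¹.
Relative to high-spin t2g^4 e_g^2 (1 paired), the low-spin configuration has 2 additional pairs, contributing +2 × 21770 = +43540 cm⁻¹.
Overall CFSE = -58536 + 43540 = -14996 cm⁻¹.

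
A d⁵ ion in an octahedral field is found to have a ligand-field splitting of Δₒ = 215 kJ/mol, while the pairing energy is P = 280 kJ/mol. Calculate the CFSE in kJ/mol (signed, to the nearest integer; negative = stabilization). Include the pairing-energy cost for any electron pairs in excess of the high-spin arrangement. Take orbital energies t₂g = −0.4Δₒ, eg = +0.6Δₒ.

Here Δₒ < P (215 < 280), so the high-spin state is favoured.
Filling d⁵ accordingly: t₂g³ eg².
Orbital CFSE = 0.0Δₒ = 0.0 × 215 = 0 kJ/mol.
High-spin has no excess pairs, so no pairing correction applies.

0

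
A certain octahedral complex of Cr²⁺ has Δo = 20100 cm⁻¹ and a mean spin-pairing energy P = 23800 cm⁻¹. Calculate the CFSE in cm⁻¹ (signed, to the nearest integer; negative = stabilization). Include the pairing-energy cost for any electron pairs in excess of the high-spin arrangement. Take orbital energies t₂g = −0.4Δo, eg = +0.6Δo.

-12060

Cr sits in group 6; removing 2 electrons leaves Cr²⁺ with 6 − 2 = 4 d electrons.
Δo < P, so pairing is avoided: the ground state is high-spin.
Configuration: t₂g³ eg¹.
Orbital CFSE = -0.6Δo = -0.6 × 20100 = -12060 cm⁻¹.
High-spin has no excess pairs, so no pairing correction applies.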